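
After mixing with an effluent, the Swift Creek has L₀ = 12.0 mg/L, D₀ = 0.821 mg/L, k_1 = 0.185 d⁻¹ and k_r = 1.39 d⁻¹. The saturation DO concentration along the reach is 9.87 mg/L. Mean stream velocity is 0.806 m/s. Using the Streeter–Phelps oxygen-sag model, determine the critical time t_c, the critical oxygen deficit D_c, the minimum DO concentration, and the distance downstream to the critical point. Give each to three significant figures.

t_c ≈ 1.18 d; D_c ≈ 1.28 mg/L; min DO ≈ 8.59 mg/L; x_c ≈ 82.5 km

At the critical point dD/dt = 0, so k_1 L₀ e^(−k_1 t) = k_r D. Substituting D(t) from the Streeter–Phelps equation and solving for t gives
t_c = ln[(k_r/k_1)(1 − D₀(k_r−k_1)/(k_1 L₀))] / (k_r−k_1).
Here k_r−k_1 = 1.205 d⁻¹ and 1 − D₀(k_r−k_1)/(k_1 L₀) = 1 − 0.821×1.205/(0.185×12.0) = 0.5544, so
t_c = ln(7.514 × 0.5544) / 1.205 = 1.427 / 1.205 = 1.184 d.
L(t_c) = L₀ e^(−k_1 t_c) = 12.0 × 0.8033 = 9.639 mg/L, and at the critical point k_r D_c = k_1 L, so D_c = (0.185/1.39) × 9.639 = 1.283 mg/L.
Minimum DO = C_s − D_c = 9.87 − 1.283 = 8.587 mg/L.
x_c = v t_c = 0.806 m/s × 1.184 d × 86400 s/d = 82460 m ≈ 82.5 km.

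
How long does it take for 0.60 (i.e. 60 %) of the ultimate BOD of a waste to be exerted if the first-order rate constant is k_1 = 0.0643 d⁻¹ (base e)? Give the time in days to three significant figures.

y/L₀ = 1 − e^(−k_1 t) = 0.60 ⇒ e^(−k_1 t) = 0.400
t = −ln(0.400) / 0.0643 = 0.9163 / 0.0643 = 14.25 d.

t ≈ 14.3 d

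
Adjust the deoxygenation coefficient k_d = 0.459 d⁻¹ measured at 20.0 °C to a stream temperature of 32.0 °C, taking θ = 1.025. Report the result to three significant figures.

k_d ≈ 0.617 d⁻¹

k_d(T₂) = k_d(T₁) · θ^(T₂−T₁) = 0.459 × 1.025^(32.0−20.0)
= 0.459 × 1.025^12.0 = 0.459 × 1.345 = 0.6173 d⁻¹.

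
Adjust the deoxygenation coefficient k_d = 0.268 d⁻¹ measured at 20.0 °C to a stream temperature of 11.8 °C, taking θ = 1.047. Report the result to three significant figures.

k_d(T₂) = k_d(T₁) · θ^(T₂−T₁) = 0.268 × 1.047^(11.8−20.0)
= 0.268 × 1.047^-8.20 = 0.268 × 0.6862 = 0.1839 d⁻¹.

k_d ≈ 0.184 d⁻¹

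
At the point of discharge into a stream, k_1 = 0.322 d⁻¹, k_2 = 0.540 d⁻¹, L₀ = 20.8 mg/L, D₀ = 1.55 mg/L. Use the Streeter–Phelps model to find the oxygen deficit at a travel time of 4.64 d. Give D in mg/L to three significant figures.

D ≈ 4.51 mg/L

k_1 L₀/(k_2−k_1) = 0.322×20.8/(0.540−0.322) = 6.698/0.2180 = 30.72 mg/L.
e^(−k_1 t) = e^(−0.322×4.640) = 0.2245; e^(−k_2 t) = e^(−0.540×4.640) = 0.08163.
D = 30.72 × (0.2245 − 0.08163) + 1.55 × 0.08163 = 4.388 + 0.1265 = 4.515 mg/L.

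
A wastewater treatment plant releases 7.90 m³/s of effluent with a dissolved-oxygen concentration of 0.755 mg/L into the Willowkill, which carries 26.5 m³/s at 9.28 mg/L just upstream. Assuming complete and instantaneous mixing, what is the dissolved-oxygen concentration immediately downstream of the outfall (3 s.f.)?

Flow-weighted mixing: C = (Q_r C_r + Q_w C_w)/(Q_r + Q_w)
= (26.5×9.28 + 7.90×0.755)/(26.5 + 7.90) = 251.9/34.40 = 7.322 mg/L.

7.32 mg/L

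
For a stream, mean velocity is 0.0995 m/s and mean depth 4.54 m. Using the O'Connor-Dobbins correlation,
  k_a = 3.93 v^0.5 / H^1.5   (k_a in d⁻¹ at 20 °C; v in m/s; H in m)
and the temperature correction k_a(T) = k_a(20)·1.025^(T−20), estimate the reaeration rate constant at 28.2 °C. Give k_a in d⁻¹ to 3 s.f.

k_a(20) = 3.93 × 0.0995^0.5 / 4.54^1.5 = 3.93 × 0.3154 / 9.674 = 0.1282 d⁻¹.
k_a(28.2) = 0.1282 × 1.025^(28.2−20) = 0.1282 × 1.224 = 0.1569 d⁻¹.

k_a ≈ 0.157 d⁻¹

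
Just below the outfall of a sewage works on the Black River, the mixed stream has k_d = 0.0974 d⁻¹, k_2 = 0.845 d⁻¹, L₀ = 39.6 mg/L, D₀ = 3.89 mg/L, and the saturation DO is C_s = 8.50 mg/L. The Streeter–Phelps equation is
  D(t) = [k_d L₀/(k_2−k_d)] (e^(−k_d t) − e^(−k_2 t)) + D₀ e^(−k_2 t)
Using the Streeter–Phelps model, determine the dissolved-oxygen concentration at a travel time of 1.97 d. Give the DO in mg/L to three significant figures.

DO ≈ 4.48 mg/L

k_d L₀/(k_2−k_d) = 0.0974×39.6/(0.845−0.0974) = 3.857/0.7476 = 5.159 mg/L.
e^(−k_d t) = e^(−0.0974×1.970) = 0.8254; e^(−k_2 t) = e^(−0.845×1.970) = 0.1893.
D = 5.159 × (0.8254 − 0.1893) + 3.89 × 0.1893 = 3.282 + 0.7362 = 4.018 mg/L.
DO = C_s − D = 8.50 − 4.018 = 4.482 mg/L.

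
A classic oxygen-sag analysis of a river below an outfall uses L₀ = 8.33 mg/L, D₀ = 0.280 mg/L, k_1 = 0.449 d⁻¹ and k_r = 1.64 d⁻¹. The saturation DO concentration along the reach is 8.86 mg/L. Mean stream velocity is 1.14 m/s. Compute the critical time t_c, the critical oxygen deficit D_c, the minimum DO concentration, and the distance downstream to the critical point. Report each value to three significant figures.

With k_r/k_1 = 3.653 and 1 − D₀(k_r−k_1)/(k_1 L₀) = 0.9108,
t_c = ln(3.653 × 0.9108) / (1.64 − 0.449) = ln(3.327) / 1.191 = 1.202/1.191 = 1.009 d.
L(t_c) = L₀ e^(−k_1 t_c) = 8.33 × 0.6356 = 5.295 mg/L, and at the critical point k_r D_c = k_1 L, so D_c = (0.449/1.64) × 5.295 = 1.450 mg/L.
Minimum DO = C_s − D_c = 8.86 − 1.450 = 7.410 mg/L.
x_c = v t_c = 1.14 m/s × 1.009 d × 86400 s/d = 99410 m ≈ 99.4 km.

t_c ≈ 1.01 d; D_c ≈ 1.45 mg/L; min DO ≈ 7.41 mg/L; x_c ≈ 99.4 km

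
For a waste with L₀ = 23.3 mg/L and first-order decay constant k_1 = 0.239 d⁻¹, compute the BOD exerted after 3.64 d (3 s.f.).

y ≈ 13.5 mg/L

y_t = L₀(1 − e^(−k_1 t)) = 23.3 × (1 − e^(−0.239×3.64))
= 23.3 × (1 − 0.4190) = 23.3 × 0.5810 = 13.54 mg/L.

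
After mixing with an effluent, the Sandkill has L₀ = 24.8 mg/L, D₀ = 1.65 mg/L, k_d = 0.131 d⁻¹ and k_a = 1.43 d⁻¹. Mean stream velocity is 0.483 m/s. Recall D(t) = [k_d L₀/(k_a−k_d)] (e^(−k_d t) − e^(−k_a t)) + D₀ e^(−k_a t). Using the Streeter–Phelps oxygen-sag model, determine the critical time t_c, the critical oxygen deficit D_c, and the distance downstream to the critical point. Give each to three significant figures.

With k_a/k_d = 10.92 and 1 − D₀(k_a−k_d)/(k_d L₀) = 0.3403,
t_c = ln(10.92 × 0.3403) / (1.43 − 0.131) = ln(3.714) / 1.299 = 1.312/1.299 = 1.010 d.
L(t_c) = L₀ e^(−k_d t_c) = 24.8 × 0.8761 = 21.73 mg/L, and at the critical point k_a D_c = k_d L, so D_c = (0.131/1.43) × 21.73 = 1.990 mg/L.
x_c = v t_c = 0.483 m/s × 1.010 d × 86400 s/d = 42160 m ≈ 42.2 km.

t_c ≈ 1.01 d; D_c ≈ 1.99 mg/L; x_c ≈ 42.2 km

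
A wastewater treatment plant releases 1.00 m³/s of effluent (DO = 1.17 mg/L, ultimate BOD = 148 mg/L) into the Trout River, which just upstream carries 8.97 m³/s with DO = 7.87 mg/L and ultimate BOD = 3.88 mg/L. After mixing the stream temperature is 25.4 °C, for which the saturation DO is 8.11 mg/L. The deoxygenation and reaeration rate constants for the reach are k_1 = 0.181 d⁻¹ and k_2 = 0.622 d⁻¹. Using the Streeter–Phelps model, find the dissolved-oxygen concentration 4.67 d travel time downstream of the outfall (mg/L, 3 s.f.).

Mixed DO = (8.97×7.87 + 1.00×1.17)/(8.97+1.00) = 71.76/9.970 = 7.198 mg/L.
Mixed L₀ = (8.97×3.88 + 1.00×148)/(9.970) = 182.8/9.970 = 18.34 mg/L.
Initial deficit D₀ = C_s − DO₀ = 8.11 − 7.198 = 0.9120 mg/L.
D(4.67) = [0.181×18.34/(0.622−0.181)](e^(−0.181×4.67) − e^(−0.622×4.67)) + 0.9120 e^(−0.622×4.67)
= 7.525 × (0.4294 − 0.05476) + 0.9120 × 0.05476 = 2.870 mg/L.
DO = 8.11 − 2.870 = 5.240 mg/L.

DO ≈ 5.24 mg/L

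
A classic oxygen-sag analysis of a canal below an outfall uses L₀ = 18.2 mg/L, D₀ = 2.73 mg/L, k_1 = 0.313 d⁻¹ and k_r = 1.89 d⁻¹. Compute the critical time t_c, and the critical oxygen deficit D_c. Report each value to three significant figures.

t_c ≈ 0.246 d; D_c ≈ 2.79 mg/L

t_c = [1/(k_r−k_1)] ln[(k_r/k_1)(1 − D₀(k_r−k_1)/(k_1 L₀))]
= [1/(1.89−0.313)] ln[(1.89/0.313)(1 − 2.73×1.577/(0.313×18.2))]
= (1/1.577) ln[6.038 × 0.2442] = 0.6341 × ln(1.475) = 0.6341 × 0.3886 = 0.2464 d.
L(t_c) = L₀ e^(−k_1 t_c) = 18.2 × 0.9258 = 16.85 mg/L, and at the critical point k_r D_c = k_1 L, so D_c = (0.313/1.89) × 16.85 = 2.790 mg/L.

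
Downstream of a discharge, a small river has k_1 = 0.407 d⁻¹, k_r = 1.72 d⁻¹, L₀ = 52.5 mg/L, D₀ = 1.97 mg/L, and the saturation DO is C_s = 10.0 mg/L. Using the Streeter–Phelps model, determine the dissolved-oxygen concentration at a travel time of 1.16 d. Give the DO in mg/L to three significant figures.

k_1 L₀/(k_r−k_1) = 0.407×52.5/(1.72−0.407) = 21.37/1.313 = 16.27 mg/L.
e^(−k_1 t) = e^(−0.407×1.160) = 0.6237; e^(−k_r t) = e^(−1.72×1.160) = 0.1360.
D = 16.27 × (0.6237 − 0.1360) + 1.97 × 0.1360 = 7.937 + 0.2679 = 8.204 mg/L.
DO = C_s − D = 10.0 − 8.204 = 1.796 mg/L.

DO ≈ 1.80 mg/L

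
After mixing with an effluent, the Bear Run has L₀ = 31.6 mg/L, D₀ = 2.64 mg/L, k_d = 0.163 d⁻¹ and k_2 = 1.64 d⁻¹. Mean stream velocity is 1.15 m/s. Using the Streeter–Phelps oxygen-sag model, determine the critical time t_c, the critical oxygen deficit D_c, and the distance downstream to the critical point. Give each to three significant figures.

t_c ≈ 0.605 d; D_c ≈ 2.85 mg/L; x_c ≈ 60.1 km

t_c = [1/(k_2−k_d)] ln[(k_2/k_d)(1 − D₀(k_2−k_d)/(k_d L₀))]
= [1/(1.64−0.163)] ln[(1.64/0.163)(1 − 2.64×1.477/(0.163×31.6))]
= (1/1.477) ln[10.06 × 0.2430] = 0.6770 × ln(2.445) = 0.6770 × 0.8939 = 0.6052 d.
L(t_c) = L₀ e^(−k_d t_c) = 31.6 × 0.9061 = 28.63 mg/L, and at the critical point k_2 D_c = k_d L, so D_c = (0.163/1.64) × 28.63 = 2.846 mg/L.
x_c = v t_c = 1.15 m/s × 0.6052 d × 86400 s/d = 60130 m ≈ 60.1 km.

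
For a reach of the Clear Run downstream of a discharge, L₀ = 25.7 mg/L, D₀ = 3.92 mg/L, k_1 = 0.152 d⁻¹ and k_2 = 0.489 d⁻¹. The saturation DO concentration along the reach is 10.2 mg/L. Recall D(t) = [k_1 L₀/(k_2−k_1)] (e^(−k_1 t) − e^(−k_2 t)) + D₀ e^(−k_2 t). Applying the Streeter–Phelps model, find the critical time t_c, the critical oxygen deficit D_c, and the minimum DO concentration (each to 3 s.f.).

t_c ≈ 2.24 d; D_c ≈ 5.68 mg/L; min DO ≈ 4.52 mg/L

With k_2/k_1 = 3.217 and 1 − D₀(k_2−k_1)/(k_1 L₀) = 0.6618,
t_c = ln(3.217 × 0.6618) / (0.489 − 0.152) = ln(2.129) / 0.3370 = 0.7557/0.3370 = 2.243 d.
D_c = (k_1/k_2) L₀ e^(−k_1 t_c) = (0.152/0.489) × 25.7 × e^(−0.152×2.243) = 0.3108 × 25.7 × 0.7112 = 5.681 mg/L.
Minimum DO = C_s − D_c = 10.2 − 5.681 = 4.519 mg/L.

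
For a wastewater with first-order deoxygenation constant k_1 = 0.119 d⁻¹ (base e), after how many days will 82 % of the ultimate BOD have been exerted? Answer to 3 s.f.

y/L₀ = 1 − e^(−k_1 t) = 0.82 ⇒ e^(−k_1 t) = 0.180
t = −ln(0.180) / 0.119 = 1.715 / 0.119 = 14.41 d.

t ≈ 14.4 d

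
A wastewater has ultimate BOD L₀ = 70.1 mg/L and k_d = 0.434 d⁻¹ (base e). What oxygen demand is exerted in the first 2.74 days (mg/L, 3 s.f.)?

y ≈ 48.8 mg/L

y_t = L₀(1 − e^(−k_d t)) = 70.1 × (1 − e^(−0.434×2.74))
= 70.1 × (1 − 0.3045) = 70.1 × 0.6955 = 48.76 mg/L.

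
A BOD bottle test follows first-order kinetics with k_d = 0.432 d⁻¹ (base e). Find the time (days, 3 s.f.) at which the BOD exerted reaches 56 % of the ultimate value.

y/L₀ = 1 − e^(−k_d t) = 0.56 ⇒ e^(−k_d t) = 0.440
t = −ln(0.440) / 0.432 = 0.8210 / 0.432 = 1.900 d.

t ≈ 1.90 d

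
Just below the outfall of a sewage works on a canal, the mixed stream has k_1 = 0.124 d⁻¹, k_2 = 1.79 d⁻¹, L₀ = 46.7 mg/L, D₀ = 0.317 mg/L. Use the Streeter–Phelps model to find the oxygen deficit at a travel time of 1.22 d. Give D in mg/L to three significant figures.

k_1 L₀/(k_2−k_1) = 0.124×46.7/(1.79−0.124) = 5.791/1.666 = 3.476 mg/L.
e^(−k_1 t) = e^(−0.124×1.220) = 0.8596; e^(−k_2 t) = e^(−1.79×1.220) = 0.1126.
D = 3.476 × (0.8596 − 0.1126) + 0.317 × 0.1126 = 2.596 + 0.03570 = 2.632 mg/L.

D ≈ 2.63 mg/L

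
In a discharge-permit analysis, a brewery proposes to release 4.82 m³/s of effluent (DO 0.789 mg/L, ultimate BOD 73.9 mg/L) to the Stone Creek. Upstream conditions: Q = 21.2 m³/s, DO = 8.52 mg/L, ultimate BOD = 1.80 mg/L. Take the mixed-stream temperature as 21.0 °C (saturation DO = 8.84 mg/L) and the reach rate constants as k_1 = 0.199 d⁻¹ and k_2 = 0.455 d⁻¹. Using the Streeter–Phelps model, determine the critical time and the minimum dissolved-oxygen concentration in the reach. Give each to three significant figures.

Mixed DO = (21.2×8.52 + 4.82×0.789)/(21.2+4.82) = 184.4/26.02 = 7.088 mg/L.
Mixed L₀ = (21.2×1.80 + 4.82×73.9)/(26.02) = 394.4/26.02 = 15.16 mg/L.
Initial deficit D₀ = C_s − DO₀ = 8.84 − 7.088 = 1.752 mg/L.
t_c = (1/0.2560) ln[(0.455/0.199)(1 − 1.752×0.2560/(0.199×15.16))] = 3.906 × ln(1.946) = 2.601 d.
D_c = (0.199/0.455) × 15.16 × e^(−0.199×2.601) = 0.4374 × 15.16 × 0.5959 = 3.950 mg/L.
Minimum DO = 8.84 − 3.950 = 4.890 mg/L.

t_c ≈ 2.60 d; minimum DO ≈ 4.89 mg/L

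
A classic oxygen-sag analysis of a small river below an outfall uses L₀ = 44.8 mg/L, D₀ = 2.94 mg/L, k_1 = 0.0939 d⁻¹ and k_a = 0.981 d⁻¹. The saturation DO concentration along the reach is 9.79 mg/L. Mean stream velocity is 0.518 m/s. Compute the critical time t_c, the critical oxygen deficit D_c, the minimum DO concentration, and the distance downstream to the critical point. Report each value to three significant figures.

With k_a/k_1 = 10.45 and 1 − D₀(k_a−k_1)/(k_1 L₀) = 0.3800,
t_c = ln(10.45 × 0.3800) / (0.981 − 0.0939) = ln(3.970) / 0.8871 = 1.379/0.8871 = 1.554 d.
D_c = (k_1/k_a) L₀ e^(−k_1 t_c) = (0.0939/0.981) × 44.8 × e^(−0.0939×1.554) = 0.09572 × 44.8 × 0.8642 = 3.706 mg/L.
Minimum DO = C_s − D_c = 9.79 − 3.706 = 6.084 mg/L.
x_c = v t_c = 0.518 m/s × 1.554 d × 86400 s/d = 69560 m ≈ 69.6 km.

t_c ≈ 1.55 d; D_c ≈ 3.71 mg/L; min DO ≈ 6.08 mg/L; x_c ≈ 69.6 km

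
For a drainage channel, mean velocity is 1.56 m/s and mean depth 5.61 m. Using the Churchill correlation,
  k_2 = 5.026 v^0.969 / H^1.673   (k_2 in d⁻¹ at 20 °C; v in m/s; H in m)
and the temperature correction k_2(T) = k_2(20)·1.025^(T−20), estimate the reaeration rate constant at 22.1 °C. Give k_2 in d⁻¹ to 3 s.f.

k_2 ≈ 0.455 d⁻¹

k_2(20) = 5.026 × 1.56^0.969 / 5.61^1.673 = 5.026 × 1.539 / 17.91 = 0.4319 d⁻¹.
k_2(22.1) = 0.4319 × 1.025^(22.1−20) = 0.4319 × 1.053 = 0.4548 d⁻¹.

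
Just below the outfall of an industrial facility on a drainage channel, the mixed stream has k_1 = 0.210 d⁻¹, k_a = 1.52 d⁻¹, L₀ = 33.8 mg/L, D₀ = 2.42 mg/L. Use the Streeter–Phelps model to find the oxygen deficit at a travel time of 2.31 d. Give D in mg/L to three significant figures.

D ≈ 3.25 mg/L

k_1 L₀/(k_a−k_1) = 0.210×33.8/(1.52−0.210) = 7.098/1.310 = 5.418 mg/L.
e^(−k_1 t) = e^(−0.210×2.310) = 0.6156; e^(−k_a t) = e^(−1.52×2.310) = 0.02986.
D = 5.418 × (0.6156 − 0.02986) + 2.42 × 0.02986 = 3.174 + 0.07226 = 3.246 mg/L.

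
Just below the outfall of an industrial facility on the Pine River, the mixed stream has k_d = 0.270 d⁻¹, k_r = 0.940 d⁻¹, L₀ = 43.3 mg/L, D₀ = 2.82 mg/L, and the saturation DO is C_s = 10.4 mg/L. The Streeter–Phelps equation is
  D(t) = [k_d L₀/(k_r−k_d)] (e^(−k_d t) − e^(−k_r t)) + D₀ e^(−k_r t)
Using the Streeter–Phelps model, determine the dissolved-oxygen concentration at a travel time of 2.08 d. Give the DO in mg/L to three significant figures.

k_d L₀/(k_r−k_d) = 0.270×43.3/(0.940−0.270) = 11.69/0.6700 = 17.45 mg/L.
e^(−k_d t) = e^(−0.270×2.080) = 0.5703; e^(−k_r t) = e^(−0.940×2.080) = 0.1415.
D = 17.45 × (0.5703 − 0.1415) + 2.82 × 0.1415 = 7.482 + 0.3991 = 7.881 mg/L.
DO = C_s − D = 10.4 − 7.881 = 2.519 mg/L.

DO ≈ 2.52 mg/L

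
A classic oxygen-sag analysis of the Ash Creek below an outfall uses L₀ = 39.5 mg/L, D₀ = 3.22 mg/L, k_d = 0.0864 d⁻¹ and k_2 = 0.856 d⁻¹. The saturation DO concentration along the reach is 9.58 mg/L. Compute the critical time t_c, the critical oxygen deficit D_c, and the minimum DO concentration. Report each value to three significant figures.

t_c ≈ 1.30 d; D_c ≈ 3.56 mg/L; min DO ≈ 6.02 mg/L

At the critical point dD/dt = 0, so k_d L₀ e^(−k_d t) = k_2 D. Substituting D(t) from the Streeter–Phelps equation and solving for t gives
t_c = ln[(k_2/k_d)(1 − D₀(k_2−k_d)/(k_d L₀))] / (k_2−k_d).
Here k_2−k_d = 0.7696 d⁻¹ and 1 − D₀(k_2−k_d)/(k_d L₀) = 1 − 3.22×0.7696/(0.0864×39.5) = 0.2739, so
t_c = ln(9.907 × 0.2739) / 0.7696 = 0.9982 / 0.7696 = 1.297 d.
L(t_c) = L₀ e^(−k_d t_c) = 39.5 × 0.8940 = 35.31 mg/L, and at the critical point k_2 D_c = k_d L, so D_c = (0.0864/0.856) × 35.31 = 3.564 mg/L.
Minimum DO = C_s − D_c = 9.58 − 3.564 = 6.016 mg/L.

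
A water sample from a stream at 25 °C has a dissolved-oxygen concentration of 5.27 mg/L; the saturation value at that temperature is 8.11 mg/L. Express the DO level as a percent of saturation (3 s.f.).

% saturation = C/C_s × 100 = 5.27/8.11 × 100 = 65.0 %.

65.0 % saturation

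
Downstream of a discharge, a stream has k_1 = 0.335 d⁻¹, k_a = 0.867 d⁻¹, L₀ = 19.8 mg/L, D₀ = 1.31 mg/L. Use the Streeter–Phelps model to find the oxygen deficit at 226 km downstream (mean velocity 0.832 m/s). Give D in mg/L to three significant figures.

Travel time t = x/v = 226 km / (0.832 m/s) = 226000 m / 0.832 m/s = 271600 s = 3.144 d.
k_1 L₀/(k_a−k_1) = 0.335×19.8/(0.867−0.335) = 6.633/0.5320 = 12.47 mg/L.
e^(−k_1 t) = e^(−0.335×3.144) = 0.3488; e^(−k_a t) = e^(−0.867×3.144) = 0.06550.
D = 12.47 × (0.3488 − 0.06550) + 1.31 × 0.06550 = 3.532 + 0.08580 = 3.618 mg/L.

D ≈ 3.62 mg/L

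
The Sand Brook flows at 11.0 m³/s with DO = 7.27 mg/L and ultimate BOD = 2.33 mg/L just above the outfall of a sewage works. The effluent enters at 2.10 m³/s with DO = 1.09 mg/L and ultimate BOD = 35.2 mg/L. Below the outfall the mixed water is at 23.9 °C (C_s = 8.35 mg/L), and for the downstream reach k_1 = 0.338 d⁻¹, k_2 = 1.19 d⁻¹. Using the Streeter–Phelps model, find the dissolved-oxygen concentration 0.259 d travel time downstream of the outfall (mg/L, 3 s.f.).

Mixed DO = (11.0×7.27 + 2.10×1.09)/(11.0+2.10) = 82.26/13.10 = 6.279 mg/L.
Mixed L₀ = (11.0×2.33 + 2.10×35.2)/(13.10) = 99.55/13.10 = 7.599 mg/L.
Initial deficit D₀ = C_s − DO₀ = 8.35 − 6.279 = 2.071 mg/L.
D(0.259) = [0.338×7.599/(1.19−0.338)](e^(−0.338×0.259) − e^(−1.19×0.259)) + 2.071 e^(−1.19×0.259)
= 3.015 × (0.9162 − 0.7348) + 2.071 × 0.7348 = 2.068 mg/L.
DO = 8.35 − 2.068 = 6.282 mg/L.

DO ≈ 6.28 mg/L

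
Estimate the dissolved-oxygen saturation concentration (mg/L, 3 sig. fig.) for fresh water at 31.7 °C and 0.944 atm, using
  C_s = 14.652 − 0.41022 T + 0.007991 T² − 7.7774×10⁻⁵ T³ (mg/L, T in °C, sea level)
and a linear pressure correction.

At sea level: C_s = 14.652 − 0.41022×31.7 + 0.007991×31.7² − 7.7774×10⁻⁵×31.7³ = 7.201 mg/L.
Pressure correction: C_s' = 7.201 × 0.944 = 6.797 mg/L.

C_s ≈ 6.80 mg/L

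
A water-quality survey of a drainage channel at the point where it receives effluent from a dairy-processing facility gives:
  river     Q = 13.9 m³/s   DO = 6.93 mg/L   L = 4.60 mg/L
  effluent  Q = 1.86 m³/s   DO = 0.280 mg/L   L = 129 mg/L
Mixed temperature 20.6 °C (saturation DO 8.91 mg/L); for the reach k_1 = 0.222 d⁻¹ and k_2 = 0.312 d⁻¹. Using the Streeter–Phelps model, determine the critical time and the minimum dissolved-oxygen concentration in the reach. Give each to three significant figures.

t_c ≈ 3.12 d; minimum DO ≈ 2.04 mg/L

Mixed DO = (13.9×6.93 + 1.86×0.280)/(13.9+1.86) = 96.85/15.76 = 6.145 mg/L.
Mixed L₀ = (13.9×4.60 + 1.86×129)/(15.76) = 303.9/15.76 = 19.28 mg/L.
Initial deficit D₀ = C_s − DO₀ = 8.91 − 6.145 = 2.765 mg/L.
t_c = (1/0.09000) ln[(0.312/0.222)(1 − 2.765×0.09000/(0.222×19.28))] = 11.11 × ln(1.324) = 3.116 d.
D_c = (0.222/0.312) × 19.28 × e^(−0.222×3.116) = 0.7115 × 19.28 × 0.5007 = 6.869 mg/L.
Minimum DO = 8.91 − 6.869 = 2.041 mg/L.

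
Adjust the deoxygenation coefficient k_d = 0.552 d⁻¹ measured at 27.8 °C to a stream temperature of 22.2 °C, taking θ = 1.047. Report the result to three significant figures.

k_d ≈ 0.427 d⁻¹

k_d(T₂) = k_d(T₁) · θ^(T₂−T₁) = 0.552 × 1.047^(22.2−27.8)
= 0.552 × 1.047^-5.60 = 0.552 × 0.7732 = 0.4268 d⁻¹.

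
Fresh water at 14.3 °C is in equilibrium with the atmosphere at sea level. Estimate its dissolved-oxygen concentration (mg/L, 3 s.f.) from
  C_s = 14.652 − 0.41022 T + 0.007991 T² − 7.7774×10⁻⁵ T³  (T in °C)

C_s = 14.652 − 0.41022×14.3 + 0.007991×14.3² − 7.7774×10⁻⁵×14.3³ = 10.19 mg/L.

C_s ≈ 10.2 mg/L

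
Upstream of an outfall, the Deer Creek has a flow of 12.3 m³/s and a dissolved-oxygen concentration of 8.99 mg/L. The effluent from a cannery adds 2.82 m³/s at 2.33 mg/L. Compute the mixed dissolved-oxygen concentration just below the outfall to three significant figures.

7.75 mg/L

Flow-weighted mixing: C = (Q_r C_r + Q_w C_w)/(Q_r + Q_w)
= (12.3×8.99 + 2.82×2.33)/(12.3 + 2.82) = 117.1/15.12 = 7.748 mg/L.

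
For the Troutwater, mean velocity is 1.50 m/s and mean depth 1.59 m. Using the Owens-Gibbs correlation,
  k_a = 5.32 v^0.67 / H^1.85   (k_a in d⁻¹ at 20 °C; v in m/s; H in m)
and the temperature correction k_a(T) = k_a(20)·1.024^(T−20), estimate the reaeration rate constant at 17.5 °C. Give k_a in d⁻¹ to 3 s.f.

k_a(20) = 5.32 × 1.50^0.67 / 1.59^1.85 = 5.32 × 1.312 / 2.358 = 2.960 d⁻¹.
k_a(17.5) = 2.960 × 1.024^(17.5−20) = 2.960 × 0.9424 = 2.790 d⁻¹.

k_a ≈ 2.79 d⁻¹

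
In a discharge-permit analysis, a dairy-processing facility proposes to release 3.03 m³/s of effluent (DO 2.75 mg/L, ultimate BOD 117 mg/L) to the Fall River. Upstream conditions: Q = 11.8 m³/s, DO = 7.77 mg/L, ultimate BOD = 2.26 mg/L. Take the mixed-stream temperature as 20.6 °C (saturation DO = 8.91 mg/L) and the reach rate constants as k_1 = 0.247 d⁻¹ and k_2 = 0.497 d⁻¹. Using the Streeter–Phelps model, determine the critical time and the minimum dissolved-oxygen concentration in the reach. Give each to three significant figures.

t_c ≈ 2.44 d; minimum DO ≈ 1.92 mg/L

Mixed DO = (11.8×7.77 + 3.03×2.75)/(11.8+3.03) = 100.0/14.83 = 6.744 mg/L.
Mixed L₀ = (11.8×2.26 + 3.03×117)/(14.83) = 381.2/14.83 = 25.70 mg/L.
Initial deficit D₀ = C_s − DO₀ = 8.91 − 6.744 = 2.166 mg/L.
t_c = (1/0.2500) ln[(0.497/0.247)(1 − 2.166×0.2500/(0.247×25.70))] = 4.000 × ln(1.841) = 2.440 d.
D_c = (0.247/0.497) × 25.70 × e^(−0.247×2.440) = 0.4970 × 25.70 × 0.5473 = 6.991 mg/L.
Minimum DO = 8.91 − 6.991 = 1.919 mg/L.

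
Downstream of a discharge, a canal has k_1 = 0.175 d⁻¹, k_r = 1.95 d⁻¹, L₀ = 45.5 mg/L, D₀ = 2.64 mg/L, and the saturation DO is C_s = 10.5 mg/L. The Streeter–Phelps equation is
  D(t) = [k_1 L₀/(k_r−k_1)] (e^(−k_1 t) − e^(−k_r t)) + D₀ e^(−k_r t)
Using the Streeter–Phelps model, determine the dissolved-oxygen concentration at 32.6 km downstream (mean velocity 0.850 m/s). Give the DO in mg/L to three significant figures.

Travel time t = x/v = 32.6 km / (0.850 m/s) = 32600 m / 0.850 m/s = 38350 s = 0.4439 d.
k_1 L₀/(k_r−k_1) = 0.175×45.5/(1.95−0.175) = 7.962/1.775 = 4.486 mg/L.
e^(−k_1 t) = e^(−0.175×0.4439) = 0.9253; e^(−k_r t) = e^(−1.95×0.4439) = 0.4208.
D = 4.486 × (0.9253 − 0.4208) + 2.64 × 0.4208 = 2.263 + 1.111 = 3.374 mg/L.
DO = C_s − D = 10.5 − 3.374 = 7.126 mg/L.

DO ≈ 7.13 mg/L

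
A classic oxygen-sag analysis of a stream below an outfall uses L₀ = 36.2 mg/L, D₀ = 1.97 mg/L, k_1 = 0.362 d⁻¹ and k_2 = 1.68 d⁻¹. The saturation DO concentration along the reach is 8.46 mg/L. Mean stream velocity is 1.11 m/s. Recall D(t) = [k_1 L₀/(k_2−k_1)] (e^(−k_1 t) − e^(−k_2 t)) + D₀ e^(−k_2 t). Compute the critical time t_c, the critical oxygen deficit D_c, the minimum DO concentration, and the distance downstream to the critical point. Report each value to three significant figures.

t_c = [1/(k_2−k_1)] ln[(k_2/k_1)(1 − D₀(k_2−k_1)/(k_1 L₀))]
= [1/(1.68−0.362)] ln[(1.68/0.362)(1 − 1.97×1.318/(0.362×36.2))]
= (1/1.318) ln[4.641 × 0.8019] = 0.7587 × ln(3.721) = 0.7587 × 1.314 = 0.9970 d.
L(t_c) = L₀ e^(−k_1 t_c) = 36.2 × 0.6970 = 25.23 mg/L, and at the critical point k_2 D_c = k_1 L, so D_c = (0.362/1.68) × 25.23 = 5.437 mg/L.
Minimum DO = C_s − D_c = 8.46 − 5.437 = 3.023 mg/L.
x_c = v t_c = 1.11 m/s × 0.9970 d × 86400 s/d = 95620 m ≈ 95.6 km.

t_c ≈ 0.997 d; D_c ≈ 5.44 mg/L; min DO ≈ 3.02 mg/L; x_c ≈ 95.6 km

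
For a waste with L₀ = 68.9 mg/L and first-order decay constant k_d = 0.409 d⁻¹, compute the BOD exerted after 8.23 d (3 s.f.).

y_t = L₀(1 − e^(−k_d t)) = 68.9 × (1 − e^(−0.409×8.23))
= 68.9 × (1 − 0.03453) = 68.9 × 0.9655 = 66.52 mg/L.

y ≈ 66.5 mg/L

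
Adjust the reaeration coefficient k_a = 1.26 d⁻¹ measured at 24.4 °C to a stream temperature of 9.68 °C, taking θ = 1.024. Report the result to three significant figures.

k_a ≈ 0.889 d⁻¹

k_a(T₂) = k_a(T₁) · θ^(T₂−T₁) = 1.26 × 1.024^(9.68−24.4)
= 1.26 × 1.024^-14.7 = 1.26 × 0.7053 = 0.8887 d⁻¹.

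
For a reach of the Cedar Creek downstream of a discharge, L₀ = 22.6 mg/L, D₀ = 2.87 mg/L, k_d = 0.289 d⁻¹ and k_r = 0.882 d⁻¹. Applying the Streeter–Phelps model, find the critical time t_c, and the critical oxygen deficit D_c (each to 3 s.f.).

t_c ≈ 1.37 d; D_c ≈ 4.98 mg/L

With k_r/k_d = 3.052 and 1 − D₀(k_r−k_d)/(k_d L₀) = 0.7394,
t_c = ln(3.052 × 0.7394) / (0.882 − 0.289) = ln(2.257) / 0.5930 = 0.8139/0.5930 = 1.372 d.
L(t_c) = L₀ e^(−k_d t_c) = 22.6 × 0.6726 = 15.20 mg/L, and at the critical point k_r D_c = k_d L, so D_c = (0.289/0.882) × 15.20 = 4.981 mg/L.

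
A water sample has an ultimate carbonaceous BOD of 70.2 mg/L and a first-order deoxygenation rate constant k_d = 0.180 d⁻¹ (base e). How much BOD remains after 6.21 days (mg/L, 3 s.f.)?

L ≈ 23.0 mg/L

L_t = L₀ e^(−k_d t) = 70.2 × e^(−0.180×6.21) = 70.2 × 0.3270 = 22.96 mg/L.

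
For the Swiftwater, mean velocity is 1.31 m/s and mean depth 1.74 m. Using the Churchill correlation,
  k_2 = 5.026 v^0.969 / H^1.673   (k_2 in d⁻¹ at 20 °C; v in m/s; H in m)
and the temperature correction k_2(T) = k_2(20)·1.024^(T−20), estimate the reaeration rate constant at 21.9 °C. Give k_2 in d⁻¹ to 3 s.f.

k_2(20) = 5.026 × 1.31^0.969 / 1.74^1.673 = 5.026 × 1.299 / 2.526 = 2.585 d⁻¹.
k_2(21.9) = 2.585 × 1.024^(21.9−20) = 2.585 × 1.046 = 2.704 d⁻¹.

k_2 ≈ 2.70 d⁻¹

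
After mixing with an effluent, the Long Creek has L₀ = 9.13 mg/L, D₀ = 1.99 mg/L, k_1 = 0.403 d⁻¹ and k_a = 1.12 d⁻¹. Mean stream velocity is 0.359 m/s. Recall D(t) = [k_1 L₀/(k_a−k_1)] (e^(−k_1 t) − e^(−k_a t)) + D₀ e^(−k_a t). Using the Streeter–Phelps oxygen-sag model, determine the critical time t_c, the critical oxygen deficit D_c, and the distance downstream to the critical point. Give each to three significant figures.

t_c ≈ 0.741 d; D_c ≈ 2.44 mg/L; x_c ≈ 23.0 km

t_c = [1/(k_a−k_1)] ln[(k_a/k_1)(1 − D₀(k_a−k_1)/(k_1 L₀))]
= [1/(1.12−0.403)] ln[(1.12/0.403)(1 − 1.99×0.7170/(0.403×9.13))]
= (1/0.7170) ln[2.779 × 0.6122] = 1.395 × ln(1.701) = 1.395 × 0.5315 = 0.7412 d.
D_c = (k_1/k_a) L₀ e^(−k_1 t_c) = (0.403/1.12) × 9.13 × e^(−0.403×0.7412) = 0.3598 × 9.13 × 0.7418 = 2.437 mg/L.
x_c = v t_c = 0.359 m/s × 0.7412 d × 86400 s/d = 22990 m ≈ 23.0 km.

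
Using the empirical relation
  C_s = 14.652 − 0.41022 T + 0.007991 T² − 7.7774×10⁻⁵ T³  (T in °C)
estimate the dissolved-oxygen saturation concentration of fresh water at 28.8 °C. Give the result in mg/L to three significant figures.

C_s = 14.652 − 0.41022×28.8 + 0.007991×28.8² − 7.7774×10⁻⁵×28.8³ = 7.608 mg/L.

C_s ≈ 7.61 mg/L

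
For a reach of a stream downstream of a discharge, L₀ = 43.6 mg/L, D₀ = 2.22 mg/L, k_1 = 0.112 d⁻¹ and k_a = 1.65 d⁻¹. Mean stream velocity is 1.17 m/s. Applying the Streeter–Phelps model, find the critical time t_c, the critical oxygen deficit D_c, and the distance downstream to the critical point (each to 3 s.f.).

t_c ≈ 0.968 d; D_c ≈ 2.66 mg/L; x_c ≈ 97.8 km

With k_a/k_1 = 14.73 and 1 − D₀(k_a−k_1)/(k_1 L₀) = 0.3008,
t_c = ln(14.73 × 0.3008) / (1.65 − 0.112) = ln(4.431) / 1.538 = 1.489/1.538 = 0.9679 d.
L(t_c) = L₀ e^(−k_1 t_c) = 43.6 × 0.8973 = 39.12 mg/L, and at the critical point k_a D_c = k_1 L, so D_c = (0.112/1.65) × 39.12 = 2.655 mg/L.
x_c = v t_c = 1.17 m/s × 0.9679 d × 86400 s/d = 97850 m ≈ 97.8 km.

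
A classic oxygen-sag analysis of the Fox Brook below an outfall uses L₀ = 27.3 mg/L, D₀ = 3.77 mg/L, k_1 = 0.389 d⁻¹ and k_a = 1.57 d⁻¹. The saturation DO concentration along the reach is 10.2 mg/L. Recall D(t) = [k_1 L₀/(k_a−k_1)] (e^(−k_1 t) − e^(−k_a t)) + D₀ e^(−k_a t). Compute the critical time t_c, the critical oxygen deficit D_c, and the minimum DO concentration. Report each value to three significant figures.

At the critical point dD/dt = 0, so k_1 L₀ e^(−k_1 t) = k_a D. Substituting D(t) from the Streeter–Phelps equation and solving for t gives
t_c = ln[(k_a/k_1)(1 − D₀(k_a−k_1)/(k_1 L₀))] / (k_a−k_1).
Here k_a−k_1 = 1.181 d⁻¹ and 1 − D₀(k_a−k_1)/(k_1 L₀) = 1 − 3.77×1.181/(0.389×27.3) = 0.5807, so
t_c = ln(4.036 × 0.5807) / 1.181 = 0.8518 / 1.181 = 0.7213 d.
L(t_c) = L₀ e^(−k_1 t_c) = 27.3 × 0.7554 = 20.62 mg/L, and at the critical point k_a D_c = k_1 L, so D_c = (0.389/1.57) × 20.62 = 5.109 mg/L.
Minimum DO = C_s − D_c = 10.2 − 5.109 = 5.091 mg/L.

t_c ≈ 0.721 d; D_c ≈ 5.11 mg/L; min DO ≈ 5.09 mg/L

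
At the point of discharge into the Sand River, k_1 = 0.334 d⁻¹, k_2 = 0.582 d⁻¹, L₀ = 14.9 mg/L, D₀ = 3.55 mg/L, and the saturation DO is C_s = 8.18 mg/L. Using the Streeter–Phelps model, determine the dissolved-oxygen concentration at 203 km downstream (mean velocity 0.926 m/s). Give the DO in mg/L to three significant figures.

Travel time t = x/v = 203 km / (0.926 m/s) = 203000 m / 0.926 m/s = 219200 s = 2.537 d.
k_1 L₀/(k_2−k_1) = 0.334×14.9/(0.582−0.334) = 4.977/0.2480 = 20.07 mg/L.
e^(−k_1 t) = e^(−0.334×2.537) = 0.4285; e^(−k_2 t) = e^(−0.582×2.537) = 0.2284.
D = 20.07 × (0.4285 − 0.2284) + 3.55 × 0.2284 = 4.016 + 0.8108 = 4.826 mg/L.
DO = C_s − D = 8.18 − 4.826 = 3.354 mg/L.

DO ≈ 3.35 mg/L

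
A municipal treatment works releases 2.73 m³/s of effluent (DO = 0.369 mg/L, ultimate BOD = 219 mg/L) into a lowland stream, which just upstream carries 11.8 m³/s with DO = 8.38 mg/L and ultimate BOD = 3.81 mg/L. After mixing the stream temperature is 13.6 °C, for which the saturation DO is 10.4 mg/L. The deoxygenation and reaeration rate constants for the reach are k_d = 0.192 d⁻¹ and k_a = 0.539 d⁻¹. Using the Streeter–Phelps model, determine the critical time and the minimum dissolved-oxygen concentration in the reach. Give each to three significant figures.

Mixed DO = (11.8×8.38 + 2.73×0.369)/(11.8+2.73) = 99.89/14.53 = 6.875 mg/L.
Mixed L₀ = (11.8×3.81 + 2.73×219)/(14.53) = 642.8/14.53 = 44.24 mg/L.
Initial deficit D₀ = C_s − DO₀ = 10.4 − 6.875 = 3.525 mg/L.
t_c = (1/0.3470) ln[(0.539/0.192)(1 − 3.525×0.3470/(0.192×44.24))] = 2.882 × ln(2.403) = 2.527 d.
D_c = (0.192/0.539) × 44.24 × e^(−0.192×2.527) = 0.3562 × 44.24 × 0.6156 = 9.702 mg/L.
Minimum DO = 10.4 − 9.702 = 0.6980 mg/L.

t_c ≈ 2.53 d; minimum DO ≈ 0.698 mg/L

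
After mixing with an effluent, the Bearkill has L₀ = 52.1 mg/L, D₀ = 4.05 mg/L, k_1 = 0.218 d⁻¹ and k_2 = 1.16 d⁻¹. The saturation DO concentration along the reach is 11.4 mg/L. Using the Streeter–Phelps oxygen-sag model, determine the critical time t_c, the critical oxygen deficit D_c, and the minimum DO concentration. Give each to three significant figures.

t_c ≈ 1.34 d; D_c ≈ 7.31 mg/L; min DO ≈ 4.09 mg/L

At the critical point dD/dt = 0, so k_1 L₀ e^(−k_1 t) = k_2 D. Substituting D(t) from the Streeter–Phelps equation and solving for t gives
t_c = ln[(k_2/k_1)(1 − D₀(k_2−k_1)/(k_1 L₀))] / (k_2−k_1).
Here k_2−k_1 = 0.9420 d⁻¹ and 1 − D₀(k_2−k_1)/(k_1 L₀) = 1 − 4.05×0.9420/(0.218×52.1) = 0.6641, so
t_c = ln(5.321 × 0.6641) / 0.9420 = 1.262 / 0.9420 = 1.340 d.
D_c = (k_1/k_2) L₀ e^(−k_1 t_c) = (0.218/1.16) × 52.1 × e^(−0.218×1.340) = 0.1879 × 52.1 × 0.7467 = 7.311 mg/L.
Minimum DO = C_s − D_c = 11.4 − 7.311 = 4.089 mg/L.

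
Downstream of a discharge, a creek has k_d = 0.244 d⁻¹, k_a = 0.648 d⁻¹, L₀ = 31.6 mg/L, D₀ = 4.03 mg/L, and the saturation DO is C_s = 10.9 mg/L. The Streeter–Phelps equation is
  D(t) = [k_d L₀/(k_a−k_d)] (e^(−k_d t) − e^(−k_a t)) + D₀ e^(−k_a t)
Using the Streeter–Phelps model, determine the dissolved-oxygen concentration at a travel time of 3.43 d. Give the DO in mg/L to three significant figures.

k_d L₀/(k_a−k_d) = 0.244×31.6/(0.648−0.244) = 7.710/0.4040 = 19.09 mg/L.
e^(−k_d t) = e^(−0.244×3.430) = 0.4330; e^(−k_a t) = e^(−0.648×3.430) = 0.1083.
D = 19.09 × (0.4330 − 0.1083) + 4.03 × 0.1083 = 6.197 + 0.4365 = 6.634 mg/L.
DO = C_s − D = 10.9 − 6.634 = 4.266 mg/L.

DO ≈ 4.27 mg/L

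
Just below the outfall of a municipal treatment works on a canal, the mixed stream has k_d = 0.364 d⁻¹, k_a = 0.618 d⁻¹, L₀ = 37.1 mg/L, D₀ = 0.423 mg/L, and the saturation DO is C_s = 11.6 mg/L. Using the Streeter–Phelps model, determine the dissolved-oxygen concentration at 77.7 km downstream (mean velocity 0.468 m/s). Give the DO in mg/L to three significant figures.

DO ≈ 1.27 mg/L

Travel time t = x/v = 77.7 km / (0.468 m/s) = 77700 m / 0.468 m/s = 166000 s = 1.922 d.
k_d L₀/(k_a−k_d) = 0.364×37.1/(0.618−0.364) = 13.50/0.2540 = 53.17 mg/L.
e^(−k_d t) = e^(−0.364×1.922) = 0.4969; e^(−k_a t) = e^(−0.618×1.922) = 0.3050.
D = 53.17 × (0.4969 − 0.3050) + 0.423 × 0.3050 = 10.20 + 0.1290 = 10.33 mg/L.
DO = C_s − D = 11.6 − 10.33 = 1.269 mg/L.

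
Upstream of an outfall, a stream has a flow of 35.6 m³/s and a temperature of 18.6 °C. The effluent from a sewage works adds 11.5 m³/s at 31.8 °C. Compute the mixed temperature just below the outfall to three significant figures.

21.8 °C

Flow-weighted mixing: C = (Q_r C_r + Q_w C_w)/(Q_r + Q_w)
= (35.6×18.6 + 11.5×31.8)/(35.6 + 11.5) = 1028/47.10 = 21.82 °C.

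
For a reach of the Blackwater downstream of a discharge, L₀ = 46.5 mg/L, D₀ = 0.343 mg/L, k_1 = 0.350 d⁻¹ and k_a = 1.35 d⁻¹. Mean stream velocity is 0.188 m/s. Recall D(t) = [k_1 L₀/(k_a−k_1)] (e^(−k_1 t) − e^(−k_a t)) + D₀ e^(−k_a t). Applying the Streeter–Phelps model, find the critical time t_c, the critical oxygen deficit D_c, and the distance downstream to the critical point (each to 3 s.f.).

With k_a/k_1 = 3.857 and 1 − D₀(k_a−k_1)/(k_1 L₀) = 0.9789,
t_c = ln(3.857 × 0.9789) / (1.35 − 0.350) = ln(3.776) / 1.000 = 1.329/1.000 = 1.329 d.
L(t_c) = L₀ e^(−k_1 t_c) = 46.5 × 0.6281 = 29.21 mg/L, and at the critical point k_a D_c = k_1 L, so D_c = (0.350/1.35) × 29.21 = 7.572 mg/L.
x_c = v t_c = 0.188 m/s × 1.329 d × 86400 s/d = 21580 m ≈ 21.6 km.

t_c ≈ 1.33 d; D_c ≈ 7.57 mg/L; x_c ≈ 21.6 km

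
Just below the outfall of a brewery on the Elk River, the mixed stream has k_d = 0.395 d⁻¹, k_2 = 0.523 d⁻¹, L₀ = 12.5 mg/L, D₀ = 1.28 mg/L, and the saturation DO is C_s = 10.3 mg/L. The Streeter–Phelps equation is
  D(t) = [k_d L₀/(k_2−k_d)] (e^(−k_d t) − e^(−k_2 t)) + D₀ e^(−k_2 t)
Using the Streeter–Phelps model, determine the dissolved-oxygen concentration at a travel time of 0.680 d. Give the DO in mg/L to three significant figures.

k_d L₀/(k_2−k_d) = 0.395×12.5/(0.523−0.395) = 4.938/0.1280 = 38.57 mg/L.
e^(−k_d t) = e^(−0.395×0.6800) = 0.7644; e^(−k_2 t) = e^(−0.523×0.6800) = 0.7007.
D = 38.57 × (0.7644 − 0.7007) + 1.28 × 0.7007 = 2.458 + 0.8969 = 3.355 mg/L.
DO = C_s − D = 10.3 − 3.355 = 6.945 mg/L.

DO ≈ 6.94 mg/L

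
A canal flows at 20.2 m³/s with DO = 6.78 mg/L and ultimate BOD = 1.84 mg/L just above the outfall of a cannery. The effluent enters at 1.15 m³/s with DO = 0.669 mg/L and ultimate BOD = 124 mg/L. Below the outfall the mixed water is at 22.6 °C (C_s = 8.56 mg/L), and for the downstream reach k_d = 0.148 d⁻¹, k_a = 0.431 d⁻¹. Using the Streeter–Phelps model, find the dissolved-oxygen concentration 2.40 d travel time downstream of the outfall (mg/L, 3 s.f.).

Mixed DO = (20.2×6.78 + 1.15×0.669)/(20.2+1.15) = 137.7/21.35 = 6.451 mg/L.
Mixed L₀ = (20.2×1.84 + 1.15×124)/(21.35) = 179.8/21.35 = 8.420 mg/L.
Initial deficit D₀ = C_s − DO₀ = 8.56 − 6.451 = 2.109 mg/L.
D(2.40) = [0.148×8.420/(0.431−0.148)](e^(−0.148×2.40) − e^(−0.431×2.40)) + 2.109 e^(−0.431×2.40)
= 4.403 × (0.7010 − 0.3554) + 2.109 × 0.3554 = 2.271 mg/L.
DO = 8.56 − 2.271 = 6.289 mg/L.

DO ≈ 6.29 mg/L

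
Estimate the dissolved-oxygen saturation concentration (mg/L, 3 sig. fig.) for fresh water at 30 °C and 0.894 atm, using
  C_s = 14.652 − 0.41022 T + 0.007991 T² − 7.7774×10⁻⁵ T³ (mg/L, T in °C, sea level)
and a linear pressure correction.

C_s ≈ 6.65 mg/L

At sea level: C_s = 14.652 − 0.41022×30 + 0.007991×30² − 7.7774×10⁻⁵×30³ = 7.437 mg/L.
Pressure correction: C_s' = 7.437 × 0.894 = 6.649 mg/L.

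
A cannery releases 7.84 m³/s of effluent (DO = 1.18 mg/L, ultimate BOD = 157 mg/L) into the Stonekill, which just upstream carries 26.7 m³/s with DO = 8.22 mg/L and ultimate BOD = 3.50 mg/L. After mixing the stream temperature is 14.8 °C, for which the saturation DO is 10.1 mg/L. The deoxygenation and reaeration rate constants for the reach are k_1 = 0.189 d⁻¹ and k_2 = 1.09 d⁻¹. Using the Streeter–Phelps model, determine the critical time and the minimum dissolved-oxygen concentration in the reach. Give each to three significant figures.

Mixed DO = (26.7×8.22 + 7.84×1.18)/(26.7+7.84) = 228.7/34.54 = 6.622 mg/L.
Mixed L₀ = (26.7×3.50 + 7.84×157)/(34.54) = 1324/34.54 = 38.34 mg/L.
Initial deficit D₀ = C_s − DO₀ = 10.1 − 6.622 = 3.478 mg/L.
t_c = (1/0.9010) ln[(1.09/0.189)(1 − 3.478×0.9010/(0.189×38.34))] = 1.110 × ln(3.273) = 1.316 d.
D_c = (0.189/1.09) × 38.34 × e^(−0.189×1.316) = 0.1734 × 38.34 × 0.7798 = 5.184 mg/L.
Minimum DO = 10.1 − 5.184 = 4.916 mg/L.

t_c ≈ 1.32 d; minimum DO ≈ 4.92 mg/L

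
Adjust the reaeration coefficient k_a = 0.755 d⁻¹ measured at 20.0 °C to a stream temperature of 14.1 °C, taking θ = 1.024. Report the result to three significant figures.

k_a(T₂) = k_a(T₁) · θ^(T₂−T₁) = 0.755 × 1.024^(14.1−20.0)
= 0.755 × 1.024^-5.90 = 0.755 × 0.8694 = 0.6564 d⁻¹.

k_a ≈ 0.656 d⁻¹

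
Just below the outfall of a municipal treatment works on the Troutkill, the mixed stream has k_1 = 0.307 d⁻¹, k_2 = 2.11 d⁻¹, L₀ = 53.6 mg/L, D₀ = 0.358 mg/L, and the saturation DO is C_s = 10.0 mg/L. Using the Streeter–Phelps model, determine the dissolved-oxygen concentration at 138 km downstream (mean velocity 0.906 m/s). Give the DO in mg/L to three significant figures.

Travel time t = x/v = 138 km / (0.906 m/s) = 138000 m / 0.906 m/s = 152300 s = 1.763 d.
k_1 L₀/(k_2−k_1) = 0.307×53.6/(2.11−0.307) = 16.46/1.803 = 9.127 mg/L.
e^(−k_1 t) = e^(−0.307×1.763) = 0.5820; e^(−k_2 t) = e^(−2.11×1.763) = 0.02424.
D = 9.127 × (0.5820 − 0.02424) + 0.358 × 0.02424 = 5.091 + 0.008677 = 5.099 mg/L.
DO = C_s − D = 10.0 − 5.099 = 4.901 mg/L.

DO ≈ 4.90 mg/L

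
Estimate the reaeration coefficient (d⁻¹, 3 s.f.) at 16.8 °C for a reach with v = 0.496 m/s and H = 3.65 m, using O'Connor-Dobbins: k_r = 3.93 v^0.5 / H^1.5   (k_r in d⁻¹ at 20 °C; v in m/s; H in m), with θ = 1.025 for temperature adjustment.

k_r(20) = 3.93 × 0.496^0.5 / 3.65^1.5 = 3.93 × 0.7043 / 6.973 = 0.3969 d⁻¹.
k_r(16.8) = 0.3969 × 1.025^(16.8−20) = 0.3969 × 0.9240 = 0.3668 d⁻¹.

k_r ≈ 0.367 d⁻¹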